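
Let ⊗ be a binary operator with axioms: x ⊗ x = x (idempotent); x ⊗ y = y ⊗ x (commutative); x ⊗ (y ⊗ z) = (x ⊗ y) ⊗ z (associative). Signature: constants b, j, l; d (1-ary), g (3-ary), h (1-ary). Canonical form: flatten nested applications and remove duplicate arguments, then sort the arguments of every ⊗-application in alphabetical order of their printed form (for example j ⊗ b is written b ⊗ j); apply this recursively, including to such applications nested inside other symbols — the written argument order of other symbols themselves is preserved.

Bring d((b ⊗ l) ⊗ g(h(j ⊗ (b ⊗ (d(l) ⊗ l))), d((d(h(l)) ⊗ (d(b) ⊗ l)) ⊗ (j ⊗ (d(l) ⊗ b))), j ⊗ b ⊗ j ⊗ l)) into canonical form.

Work inside:  (b ⊗ l) ⊗ g(h(j ⊗ (b ⊗ (d(l) ⊗ l))), d((d(h(l)) ⊗ (d(b) ⊗ l)) ⊗ (j ⊗ (d(l) ⊗ b))), j ⊗ b ⊗ j ⊗ l)
Un-nest:  b ⊗ l ⊗ g(h(j ⊗ (b ⊗ (d(l) ⊗ l))), d((d(h(l)) ⊗ (d(b) ⊗ l)) ⊗ (j ⊗ (d(l) ⊗ b))), j ⊗ b ⊗ j ⊗ l)
Canonicalize subterm:  g(h(j ⊗ (b ⊗ (d(l) ⊗ l))), d((d(h(l)) ⊗ (d(b) ⊗ l)) ⊗ (j ⊗ (d(l) ⊗ b))), j ⊗ b ⊗ j ⊗ l)  →  g(h(b ⊗ d(l) ⊗ j ⊗ l), d(b ⊗ d(b) ⊗ d(h(l)) ⊗ d(l) ⊗ j ⊗ l), b ⊗ j ⊗ l)
Sort:  b ⊗ g(h(b ⊗ d(l) ⊗ j ⊗ l), d(b ⊗ d(b) ⊗ d(h(l)) ⊗ d(l) ⊗ j ⊗ l), b ⊗ j ⊗ l) ⊗ l
Put back:  d(b ⊗ g(h(b ⊗ d(l) ⊗ j ⊗ l), d(b ⊗ d(b) ⊗ d(h(l)) ⊗ d(l) ⊗ j ⊗ l), b ⊗ j ⊗ l) ⊗ l)

Answer: d(b ⊗ g(h(b ⊗ d(l) ⊗ j ⊗ l), d(b ⊗ d(b) ⊗ d(h(l)) ⊗ d(l) ⊗ j ⊗ l), b ⊗ j ⊗ l) ⊗ l)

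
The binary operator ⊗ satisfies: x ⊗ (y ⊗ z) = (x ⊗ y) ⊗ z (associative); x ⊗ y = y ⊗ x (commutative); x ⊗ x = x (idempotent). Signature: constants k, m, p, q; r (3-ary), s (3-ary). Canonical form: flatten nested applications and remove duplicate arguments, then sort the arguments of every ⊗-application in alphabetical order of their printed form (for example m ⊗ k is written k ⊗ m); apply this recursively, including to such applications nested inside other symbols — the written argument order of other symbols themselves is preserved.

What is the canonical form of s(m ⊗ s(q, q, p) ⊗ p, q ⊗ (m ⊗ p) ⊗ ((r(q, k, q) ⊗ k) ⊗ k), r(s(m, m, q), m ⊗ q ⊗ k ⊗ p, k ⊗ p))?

Answer: s(m ⊗ p ⊗ s(q, q, p), k ⊗ m ⊗ p ⊗ q ⊗ r(q, k, q), r(s(m, m, q), k ⊗ m ⊗ p ⊗ q, k ⊗ p))

Derivation:
Descend into:  q ⊗ (m ⊗ p) ⊗ ((r(q, k, q) ⊗ k) ⊗ k)
Un-nest:  q ⊗ m ⊗ p ⊗ r(q, k, q) ⊗ k ⊗ k
Idempotence:  drop duplicate k
Order the arguments:  k ⊗ m ⊗ p ⊗ q ⊗ r(q, k, q)
Rebuild:  s(m ⊗ p ⊗ s(q, q, p), k ⊗ m ⊗ p ⊗ q ⊗ r(q, k, q), r(s(m, m, q), k ⊗ m ⊗ p ⊗ q, k ⊗ p))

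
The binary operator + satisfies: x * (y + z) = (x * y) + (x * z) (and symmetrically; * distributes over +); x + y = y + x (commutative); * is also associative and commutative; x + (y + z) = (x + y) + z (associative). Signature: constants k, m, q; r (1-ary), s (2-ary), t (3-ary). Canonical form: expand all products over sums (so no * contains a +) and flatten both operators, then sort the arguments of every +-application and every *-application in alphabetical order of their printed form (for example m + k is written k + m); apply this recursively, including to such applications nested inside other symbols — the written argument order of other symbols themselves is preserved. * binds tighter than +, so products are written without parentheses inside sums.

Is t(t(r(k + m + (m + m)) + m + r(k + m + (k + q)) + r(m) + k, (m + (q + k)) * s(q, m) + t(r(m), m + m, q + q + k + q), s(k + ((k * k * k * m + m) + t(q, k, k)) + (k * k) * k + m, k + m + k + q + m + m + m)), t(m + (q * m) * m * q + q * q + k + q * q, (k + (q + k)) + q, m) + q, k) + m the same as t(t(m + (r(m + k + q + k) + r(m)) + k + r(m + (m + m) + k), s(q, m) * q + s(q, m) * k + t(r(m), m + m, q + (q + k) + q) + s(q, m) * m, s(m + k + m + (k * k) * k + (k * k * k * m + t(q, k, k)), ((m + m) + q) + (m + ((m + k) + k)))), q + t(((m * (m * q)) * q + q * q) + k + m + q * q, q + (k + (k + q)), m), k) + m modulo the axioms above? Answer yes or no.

Answer: yes — both canonical forms are m + t(t(k + m + r(k + k + m + q) + r(k + m + m + m) + r(m), k * s(q, m) + m * s(q, m) + q * s(q, m) + t(r(m), m + m, k + q + q + q), s(k + k * k * k + k * k * k * m + m + m + t(q, k, k), k + k + m + m + m + m + q)), q + t(k + m + m * m * q * q + q * q + q * q, k + k + q + q, m), k)

Derivation:
Left:  t(t(r(k + m + (m + m)) + m + r(k + m + (k + q)) + r(m) + k, (m + (q + k)) * s(q, m) + t(r(m), m + m, q + q + k + q), s(k + ((k * k * k * m + m) + t(q, k, k)) + (k * k) * k + m, k + m + k + q + m + m + m)), t(m + (q * m) * m * q + q * q + k + q * q, (k + (q + k)) + q, m) + q, k) + m
  Expand products over sums:  t(t(k + m + r(k + k + m + q) + r(k + m + m + m) + r(m), k * s(q, m) + m * s(q, m) + q * s(q, m) + t(r(m), m + m, k + q + q + q), s(k + k * k * k + k * k * k * m + m + m + t(q, k, k), k + k + m + m + m + m + q)), q + t(k + m + m * m * q * q + q * q + q * q, k + k + q + q, m), k) + m
  Sort arguments:  m + t(t(k + m + r(k + k + m + q) + r(k + m + m + m) + r(m), k * s(q, m) + m * s(q, m) + q * s(q, m) + t(r(m), m + m, k + q + q + q), s(k + k * k * k + k * k * k * m + m + m + t(q, k, k), k + k + m + m + m + m + q)), q + t(k + m + m * m * q * q + q * q + q * q, k + k + q + q, m), k)
Right:  t(t(m + (r(m + k + q + k) + r(m)) + k + r(m + (m + m) + k), s(q, m) * q + s(q, m) * k + t(r(m), m + m, q + (q + k) + q) + s(q, m) * m, s(m + k + m + (k * k) * k + (k * k * k * m + t(q, k, k)), ((m + m) + q) + (m + ((m + k) + k)))), q + t(((m * (m * q)) * q + q * q) + k + m + q * q, q + (k + (k + q)), m), k) + m
  Flatten:  t(t(k + m + r(k + k + m + q) + r(k + m + m + m) + r(m), k * s(q, m) + m * s(q, m) + q * s(q, m) + t(r(m), m + m, k + q + q + q), s(k + k * k * k + k * k * k * m + m + m + t(q, k, k), k + k + m + m + m + m + q)), q + t(k + m + m * m * q * q + q * q + q * q, k + k + q + q, m), k) + m
  Sort:  m + t(t(k + m + r(k + k + m + q) + r(k + m + m + m) + r(m), k * s(q, m) + m * s(q, m) + q * s(q, m) + t(r(m), m + m, k + q + q + q), s(k + k * k * k + k * k * k * m + m + m + t(q, k, k), k + k + m + m + m + m + q)), q + t(k + m + m * m * q * q + q * q + q * q, k + k + q + q, m), k)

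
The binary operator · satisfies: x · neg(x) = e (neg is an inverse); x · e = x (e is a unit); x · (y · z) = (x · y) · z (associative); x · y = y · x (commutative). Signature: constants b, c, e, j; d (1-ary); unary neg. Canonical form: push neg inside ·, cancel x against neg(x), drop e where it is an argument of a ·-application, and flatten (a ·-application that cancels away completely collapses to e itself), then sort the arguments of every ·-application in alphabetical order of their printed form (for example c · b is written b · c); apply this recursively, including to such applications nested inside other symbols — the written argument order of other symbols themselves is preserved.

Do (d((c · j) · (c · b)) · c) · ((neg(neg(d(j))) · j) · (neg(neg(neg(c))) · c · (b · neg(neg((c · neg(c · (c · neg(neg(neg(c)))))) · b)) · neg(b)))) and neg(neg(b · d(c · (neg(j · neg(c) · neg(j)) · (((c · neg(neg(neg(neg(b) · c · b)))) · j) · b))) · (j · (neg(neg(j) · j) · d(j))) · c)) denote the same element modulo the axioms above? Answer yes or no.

Answer: yes — both canonical forms are b · c · d(b · c · c · j) · d(j) · j

Derivation:
Left:  (d((c · j) · (c · b)) · c) · ((neg(neg(d(j))) · j) · (neg(neg(neg(c))) · c · (b · neg(neg((c · neg(c · (c · neg(neg(neg(c)))))) · b)) · neg(b))))
  Push neg inside:  distribute neg over · and collapse double neg
  Collect terms:  d(b · c · c · j) · c · d(j) · j · b
  Sort arguments:  b · c · d(b · c · c · j) · d(j) · j
Right:  neg(neg(b · d(c · (neg(j · neg(c) · neg(j)) · (((c · neg(neg(neg(neg(b) · c · b)))) · j) · b))) · (j · (neg(neg(j) · j) · d(j))) · c))
  Push neg inside:  distribute neg over · and collapse double neg
  Collect:  b · d(b · c · c · j) · j · d(j) · c
  Sort:  b · c · d(b · c · c · j) · d(j) · j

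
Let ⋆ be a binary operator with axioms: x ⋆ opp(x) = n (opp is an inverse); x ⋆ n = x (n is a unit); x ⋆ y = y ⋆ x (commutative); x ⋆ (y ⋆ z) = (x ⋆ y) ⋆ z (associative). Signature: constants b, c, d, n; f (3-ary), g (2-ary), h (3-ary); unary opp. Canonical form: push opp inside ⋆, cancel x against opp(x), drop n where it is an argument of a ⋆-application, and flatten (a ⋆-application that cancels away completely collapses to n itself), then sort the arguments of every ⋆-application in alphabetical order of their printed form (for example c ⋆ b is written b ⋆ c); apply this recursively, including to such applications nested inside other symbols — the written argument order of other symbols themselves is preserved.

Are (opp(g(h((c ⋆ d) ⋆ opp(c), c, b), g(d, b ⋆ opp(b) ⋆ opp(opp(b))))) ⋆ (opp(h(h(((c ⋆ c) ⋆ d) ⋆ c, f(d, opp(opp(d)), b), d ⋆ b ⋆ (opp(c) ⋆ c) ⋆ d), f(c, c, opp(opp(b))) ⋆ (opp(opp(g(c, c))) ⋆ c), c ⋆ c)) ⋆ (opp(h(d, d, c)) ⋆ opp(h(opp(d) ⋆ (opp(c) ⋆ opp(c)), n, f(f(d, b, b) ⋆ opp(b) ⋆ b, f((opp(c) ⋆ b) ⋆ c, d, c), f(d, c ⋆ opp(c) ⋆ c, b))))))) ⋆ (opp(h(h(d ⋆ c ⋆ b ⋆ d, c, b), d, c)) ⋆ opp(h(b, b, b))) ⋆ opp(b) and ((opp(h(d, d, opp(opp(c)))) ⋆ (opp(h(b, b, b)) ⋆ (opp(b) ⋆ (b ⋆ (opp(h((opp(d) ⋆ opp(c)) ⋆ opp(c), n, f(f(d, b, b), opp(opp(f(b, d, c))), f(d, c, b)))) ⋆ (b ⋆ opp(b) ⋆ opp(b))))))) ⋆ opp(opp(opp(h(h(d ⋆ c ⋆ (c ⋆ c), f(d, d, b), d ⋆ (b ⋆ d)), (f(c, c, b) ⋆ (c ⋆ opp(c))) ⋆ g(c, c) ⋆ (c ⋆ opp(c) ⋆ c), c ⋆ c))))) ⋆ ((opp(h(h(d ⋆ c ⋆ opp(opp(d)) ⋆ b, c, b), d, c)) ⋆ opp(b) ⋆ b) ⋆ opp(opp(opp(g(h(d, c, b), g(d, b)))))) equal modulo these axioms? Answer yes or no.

Left:  (opp(g(h((c ⋆ d) ⋆ opp(c), c, b), g(d, b ⋆ opp(b) ⋆ opp(opp(b))))) ⋆ (opp(h(h(((c ⋆ c) ⋆ d) ⋆ c, f(d, opp(opp(d)), b), d ⋆ b ⋆ (opp(c) ⋆ c) ⋆ d), f(c, c, opp(opp(b))) ⋆ (opp(opp(g(c, c))) ⋆ c), c ⋆ c)) ⋆ (opp(h(d, d, c)) ⋆ opp(h(opp(d) ⋆ (opp(c) ⋆ opp(c)), n, f(f(d, b, b) ⋆ opp(b) ⋆ b, f((opp(c) ⋆ b) ⋆ c, d, c), f(d, c ⋆ opp(c) ⋆ c, b))))))) ⋆ (opp(h(h(d ⋆ c ⋆ b ⋆ d, c, b), d, c)) ⋆ opp(h(b, b, b))) ⋆ opp(b)
  Push opp inside:  distribute opp over ⋆ and collapse double opp
  Collect:  opp(g(h(d, c, b), g(d, b))) ⋆ opp(h(h(c ⋆ c ⋆ c ⋆ d, f(d, d, b), b ⋆ d ⋆ d), c ⋆ f(c, c, b) ⋆ g(c, c), c ⋆ c)) ⋆ opp(h(d, d, c)) ⋆ opp(h(opp(c) ⋆ opp(c) ⋆ opp(d), n, f(f(d, b, b), f(b, d, c), f(d, c, b)))) ⋆ opp(h(h(b ⋆ c ⋆ d ⋆ d, c, b), d, c)) ⋆ opp(h(b, b, b)) ⋆ opp(b)
  Sort:  opp(b) ⋆ opp(g(h(d, c, b), g(d, b))) ⋆ opp(h(b, b, b)) ⋆ opp(h(d, d, c)) ⋆ opp(h(h(b ⋆ c ⋆ d ⋆ d, c, b), d, c)) ⋆ opp(h(h(c ⋆ c ⋆ c ⋆ d, f(d, d, b), b ⋆ d ⋆ d), c ⋆ f(c, c, b) ⋆ g(c, c), c ⋆ c)) ⋆ opp(h(opp(c) ⋆ opp(c) ⋆ opp(d), n, f(f(d, b, b), f(b, d, c), f(d, c, b))))
Right:  ((opp(h(d, d, opp(opp(c)))) ⋆ (opp(h(b, b, b)) ⋆ (opp(b) ⋆ (b ⋆ (opp(h((opp(d) ⋆ opp(c)) ⋆ opp(c), n, f(f(d, b, b), opp(opp(f(b, d, c))), f(d, c, b)))) ⋆ (b ⋆ opp(b) ⋆ opp(b))))))) ⋆ opp(opp(opp(h(h(d ⋆ c ⋆ (c ⋆ c), f(d, d, b), d ⋆ (b ⋆ d)), (f(c, c, b) ⋆ (c ⋆ opp(c))) ⋆ g(c, c) ⋆ (c ⋆ opp(c) ⋆ c), c ⋆ c))))) ⋆ ((opp(h(h(d ⋆ c ⋆ opp(opp(d)) ⋆ b, c, b), d, c)) ⋆ opp(b) ⋆ b) ⋆ opp(opp(opp(g(h(d, c, b), g(d, b))))))
  Push opp inside:  distribute opp over ⋆ and collapse double opp
  Combine occurrences:  opp(h(d, d, c)) ⋆ opp(h(b, b, b)) ⋆ opp(b) ⋆ opp(h(opp(c) ⋆ opp(c) ⋆ opp(d), n, f(f(d, b, b), f(b, d, c), f(d, c, b)))) ⋆ opp(h(h(c ⋆ c ⋆ c ⋆ d, f(d, d, b), b ⋆ d ⋆ d), c ⋆ f(c, c, b) ⋆ g(c, c), c ⋆ c)) ⋆ opp(h(h(b ⋆ c ⋆ d ⋆ d, c, b), d, c)) ⋆ opp(g(h(d, c, b), g(d, b)))
  Order the arguments:  opp(b) ⋆ opp(g(h(d, c, b), g(d, b))) ⋆ opp(h(b, b, b)) ⋆ opp(h(d, d, c)) ⋆ opp(h(h(b ⋆ c ⋆ d ⋆ d, c, b), d, c)) ⋆ opp(h(h(c ⋆ c ⋆ c ⋆ d, f(d, d, b), b ⋆ d ⋆ d), c ⋆ f(c, c, b) ⋆ g(c, c), c ⋆ c)) ⋆ opp(h(opp(c) ⋆ opp(c) ⋆ opp(d), n, f(f(d, b, b), f(b, d, c), f(d, c, b))))

Answer: yes — both canonical forms are opp(b) ⋆ opp(g(h(d, c, b), g(d, b))) ⋆ opp(h(b, b, b)) ⋆ opp(h(d, d, c)) ⋆ opp(h(h(b ⋆ c ⋆ d ⋆ d, c, b), d, c)) ⋆ opp(h(h(c ⋆ c ⋆ c ⋆ d, f(d, d, b), b ⋆ d ⋆ d), c ⋆ f(c, c, b) ⋆ g(c, c), c ⋆ c)) ⋆ opp(h(opp(c) ⋆ opp(c) ⋆ opp(d), n, f(f(d, b, b), f(b, d, c), f(d, c, b))))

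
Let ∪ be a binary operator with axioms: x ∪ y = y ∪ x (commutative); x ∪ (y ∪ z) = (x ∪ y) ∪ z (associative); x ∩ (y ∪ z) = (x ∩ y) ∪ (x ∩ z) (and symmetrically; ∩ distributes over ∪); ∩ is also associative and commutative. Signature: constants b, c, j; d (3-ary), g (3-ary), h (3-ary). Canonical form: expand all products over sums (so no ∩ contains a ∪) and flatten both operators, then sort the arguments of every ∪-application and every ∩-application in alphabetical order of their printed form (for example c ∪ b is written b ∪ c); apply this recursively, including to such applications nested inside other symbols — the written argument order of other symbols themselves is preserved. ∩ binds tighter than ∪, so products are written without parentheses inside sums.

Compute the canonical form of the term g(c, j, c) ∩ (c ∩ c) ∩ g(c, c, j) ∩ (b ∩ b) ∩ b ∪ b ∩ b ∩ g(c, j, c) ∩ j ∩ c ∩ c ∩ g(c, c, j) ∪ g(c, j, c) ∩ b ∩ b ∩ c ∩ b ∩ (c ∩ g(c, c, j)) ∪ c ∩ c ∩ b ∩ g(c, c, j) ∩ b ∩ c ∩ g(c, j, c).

Answer: b ∩ b ∩ b ∩ c ∩ c ∩ g(c, c, j) ∩ g(c, j, c) ∪ b ∩ b ∩ b ∩ c ∩ c ∩ g(c, c, j) ∩ g(c, j, c) ∪ b ∩ b ∩ c ∩ c ∩ c ∩ g(c, c, j) ∩ g(c, j, c) ∪ b ∩ b ∩ c ∩ c ∩ g(c, c, j) ∩ g(c, j, c) ∩ j

Derivation:
Un-nest:  b ∩ b ∩ b ∩ c ∩ c ∩ g(c, c, j) ∩ g(c, j, c) ∪ b ∩ b ∩ c ∩ c ∩ g(c, c, j) ∩ g(c, j, c) ∩ j ∪ b ∩ b ∩ b ∩ c ∩ c ∩ g(c, c, j) ∩ g(c, j, c) ∪ b ∩ b ∩ c ∩ c ∩ c ∩ g(c, c, j) ∩ g(c, j, c)
Sort arguments:  b ∩ b ∩ b ∩ c ∩ c ∩ g(c, c, j) ∩ g(c, j, c) ∪ b ∩ b ∩ b ∩ c ∩ c ∩ g(c, c, j) ∩ g(c, j, c) ∪ b ∩ b ∩ c ∩ c ∩ c ∩ g(c, c, j) ∩ g(c, j, c) ∪ b ∩ b ∩ c ∩ c ∩ g(c, c, j) ∩ g(c, j, c) ∩ j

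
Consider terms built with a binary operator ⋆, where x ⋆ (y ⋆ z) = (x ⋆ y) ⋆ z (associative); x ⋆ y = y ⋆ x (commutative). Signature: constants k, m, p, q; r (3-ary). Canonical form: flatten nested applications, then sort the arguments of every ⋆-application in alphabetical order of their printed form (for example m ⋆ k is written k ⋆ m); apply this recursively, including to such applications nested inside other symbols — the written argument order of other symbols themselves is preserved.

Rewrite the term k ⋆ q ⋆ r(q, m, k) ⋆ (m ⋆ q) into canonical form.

Un-nest:  k ⋆ q ⋆ r(q, m, k) ⋆ m ⋆ q
Sort:  k ⋆ m ⋆ q ⋆ q ⋆ r(q, m, k)

Answer: k ⋆ m ⋆ q ⋆ q ⋆ r(q, m, k)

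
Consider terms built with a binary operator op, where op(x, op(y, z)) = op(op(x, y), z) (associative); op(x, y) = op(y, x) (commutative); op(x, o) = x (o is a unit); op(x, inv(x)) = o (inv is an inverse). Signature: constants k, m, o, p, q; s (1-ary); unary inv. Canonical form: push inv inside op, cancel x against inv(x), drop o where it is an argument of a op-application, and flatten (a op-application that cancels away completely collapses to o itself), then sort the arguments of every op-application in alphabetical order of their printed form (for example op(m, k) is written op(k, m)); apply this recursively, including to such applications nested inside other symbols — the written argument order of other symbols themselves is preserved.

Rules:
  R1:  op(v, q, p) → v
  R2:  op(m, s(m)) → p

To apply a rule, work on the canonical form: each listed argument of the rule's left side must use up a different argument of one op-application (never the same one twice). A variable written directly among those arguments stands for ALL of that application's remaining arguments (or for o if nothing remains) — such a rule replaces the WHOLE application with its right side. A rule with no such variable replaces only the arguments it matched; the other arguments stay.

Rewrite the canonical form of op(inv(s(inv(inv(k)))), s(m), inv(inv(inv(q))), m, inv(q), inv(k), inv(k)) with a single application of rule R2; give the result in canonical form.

Canonical form:  op(inv(k), inv(k), inv(q), inv(q), inv(s(k)), m, s(m))
Apply R2:  consuming m, s(m)
Result:  op(inv(k), inv(k), inv(q), inv(q), inv(s(k)), p)

Answer: op(inv(k), inv(k), inv(q), inv(q), inv(s(k)), p)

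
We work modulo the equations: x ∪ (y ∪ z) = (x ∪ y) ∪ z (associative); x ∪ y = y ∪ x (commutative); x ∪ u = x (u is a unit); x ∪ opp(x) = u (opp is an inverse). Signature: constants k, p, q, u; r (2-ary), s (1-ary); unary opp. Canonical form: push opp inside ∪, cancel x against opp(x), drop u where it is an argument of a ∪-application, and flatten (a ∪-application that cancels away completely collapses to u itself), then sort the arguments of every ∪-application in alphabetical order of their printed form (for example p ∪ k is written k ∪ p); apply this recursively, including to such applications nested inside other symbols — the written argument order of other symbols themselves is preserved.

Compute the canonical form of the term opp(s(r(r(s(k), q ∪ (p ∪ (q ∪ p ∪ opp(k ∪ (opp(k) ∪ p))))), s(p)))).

Push opp inside:  distribute opp over ∪ and collapse double opp
Collect:  opp(s(r(r(s(k), p ∪ q ∪ q), s(p))))

Answer: opp(s(r(r(s(k), p ∪ q ∪ q), s(p))))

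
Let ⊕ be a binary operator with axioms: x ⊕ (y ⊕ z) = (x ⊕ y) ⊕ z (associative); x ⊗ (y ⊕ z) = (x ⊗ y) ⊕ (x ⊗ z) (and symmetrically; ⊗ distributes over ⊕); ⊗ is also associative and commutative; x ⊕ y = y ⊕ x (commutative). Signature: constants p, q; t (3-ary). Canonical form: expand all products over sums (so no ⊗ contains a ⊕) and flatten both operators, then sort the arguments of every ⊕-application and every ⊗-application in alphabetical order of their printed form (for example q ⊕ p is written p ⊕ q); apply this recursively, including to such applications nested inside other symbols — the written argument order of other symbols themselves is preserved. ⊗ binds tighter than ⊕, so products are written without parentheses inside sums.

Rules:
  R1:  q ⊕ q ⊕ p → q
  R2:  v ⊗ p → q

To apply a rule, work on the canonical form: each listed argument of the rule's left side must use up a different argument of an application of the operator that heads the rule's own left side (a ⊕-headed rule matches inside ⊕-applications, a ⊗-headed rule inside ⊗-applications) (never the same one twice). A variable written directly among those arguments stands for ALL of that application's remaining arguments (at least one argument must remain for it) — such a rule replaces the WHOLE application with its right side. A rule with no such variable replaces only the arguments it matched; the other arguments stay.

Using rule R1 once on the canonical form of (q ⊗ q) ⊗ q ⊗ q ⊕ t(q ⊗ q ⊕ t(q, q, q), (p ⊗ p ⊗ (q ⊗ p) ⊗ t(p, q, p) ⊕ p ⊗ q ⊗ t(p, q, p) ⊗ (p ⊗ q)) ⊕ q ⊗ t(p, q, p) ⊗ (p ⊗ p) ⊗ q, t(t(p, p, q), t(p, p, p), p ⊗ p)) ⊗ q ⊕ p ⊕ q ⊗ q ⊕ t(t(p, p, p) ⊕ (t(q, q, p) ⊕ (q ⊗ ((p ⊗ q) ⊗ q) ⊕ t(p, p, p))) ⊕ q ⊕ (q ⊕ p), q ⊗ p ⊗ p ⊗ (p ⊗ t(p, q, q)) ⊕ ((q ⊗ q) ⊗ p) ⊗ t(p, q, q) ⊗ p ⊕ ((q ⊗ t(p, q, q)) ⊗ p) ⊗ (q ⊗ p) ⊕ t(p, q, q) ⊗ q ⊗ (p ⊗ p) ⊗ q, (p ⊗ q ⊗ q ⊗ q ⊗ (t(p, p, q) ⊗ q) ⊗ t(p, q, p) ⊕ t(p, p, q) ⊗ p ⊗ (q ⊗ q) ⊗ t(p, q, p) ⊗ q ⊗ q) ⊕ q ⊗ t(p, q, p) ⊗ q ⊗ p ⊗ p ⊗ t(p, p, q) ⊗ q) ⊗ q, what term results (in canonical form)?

Canonical form:  p ⊕ q ⊗ q ⊕ q ⊗ q ⊗ q ⊗ q ⊕ q ⊗ t(p ⊕ p ⊗ q ⊗ q ⊗ q ⊕ q ⊕ q ⊕ t(p, p, p) ⊕ t(p, p, p) ⊕ t(q, q, p), p ⊗ p ⊗ p ⊗ q ⊗ t(p, q, q) ⊕ p ⊗ p ⊗ q ⊗ q ⊗ t(p, q, q) ⊕ p ⊗ p ⊗ q ⊗ q ⊗ t(p, q, q) ⊕ p ⊗ p ⊗ q ⊗ q ⊗ t(p, q, q), p ⊗ p ⊗ q ⊗ q ⊗ q ⊗ t(p, p, q) ⊗ t(p, q, p) ⊕ p ⊗ q ⊗ q ⊗ q ⊗ q ⊗ t(p, p, q) ⊗ t(p, q, p) ⊕ p ⊗ q ⊗ q ⊗ q ⊗ q ⊗ t(p, p, q) ⊗ t(p, q, p)) ⊕ q ⊗ t(q ⊗ q ⊕ t(q, q, q), p ⊗ p ⊗ p ⊗ q ⊗ t(p, q, p) ⊕ p ⊗ p ⊗ q ⊗ q ⊗ t(p, q, p) ⊕ p ⊗ p ⊗ q ⊗ q ⊗ t(p, q, p), t(t(p, p, q), t(p, p, p), p ⊗ p))
Apply R1:  consuming p, q, q
Giving:  p ⊕ q ⊗ q ⊕ q ⊗ q ⊗ q ⊗ q ⊕ q ⊗ t(p ⊗ q ⊗ q ⊗ q ⊕ q ⊕ t(p, p, p) ⊕ t(p, p, p) ⊕ t(q, q, p), p ⊗ p ⊗ p ⊗ q ⊗ t(p, q, q) ⊕ p ⊗ p ⊗ q ⊗ q ⊗ t(p, q, q) ⊕ p ⊗ p ⊗ q ⊗ q ⊗ t(p, q, q) ⊕ p ⊗ p ⊗ q ⊗ q ⊗ t(p, q, q), p ⊗ p ⊗ q ⊗ q ⊗ q ⊗ t(p, p, q) ⊗ t(p, q, p) ⊕ p ⊗ q ⊗ q ⊗ q ⊗ q ⊗ t(p, p, q) ⊗ t(p, q, p) ⊕ p ⊗ q ⊗ q ⊗ q ⊗ q ⊗ t(p, p, q) ⊗ t(p, q, p)) ⊕ q ⊗ t(q ⊗ q ⊕ t(q, q, q), p ⊗ p ⊗ p ⊗ q ⊗ t(p, q, p) ⊕ p ⊗ p ⊗ q ⊗ q ⊗ t(p, q, p) ⊕ p ⊗ p ⊗ q ⊗ q ⊗ t(p, q, p), t(t(p, p, q), t(p, p, p), p ⊗ p))

Answer: p ⊕ q ⊗ q ⊕ q ⊗ q ⊗ q ⊗ q ⊕ q ⊗ t(p ⊗ q ⊗ q ⊗ q ⊕ q ⊕ t(p, p, p) ⊕ t(p, p, p) ⊕ t(q, q, p), p ⊗ p ⊗ p ⊗ q ⊗ t(p, q, q) ⊕ p ⊗ p ⊗ q ⊗ q ⊗ t(p, q, q) ⊕ p ⊗ p ⊗ q ⊗ q ⊗ t(p, q, q) ⊕ p ⊗ p ⊗ q ⊗ q ⊗ t(p, q, q), p ⊗ p ⊗ q ⊗ q ⊗ q ⊗ t(p, p, q) ⊗ t(p, q, p) ⊕ p ⊗ q ⊗ q ⊗ q ⊗ q ⊗ t(p, p, q) ⊗ t(p, q, p) ⊕ p ⊗ q ⊗ q ⊗ q ⊗ q ⊗ t(p, p, q) ⊗ t(p, q, p)) ⊕ q ⊗ t(q ⊗ q ⊕ t(q, q, q), p ⊗ p ⊗ p ⊗ q ⊗ t(p, q, p) ⊕ p ⊗ p ⊗ q ⊗ q ⊗ t(p, q, p) ⊕ p ⊗ p ⊗ q ⊗ q ⊗ t(p, q, p), t(t(p, p, q), t(p, p, p), p ⊗ p))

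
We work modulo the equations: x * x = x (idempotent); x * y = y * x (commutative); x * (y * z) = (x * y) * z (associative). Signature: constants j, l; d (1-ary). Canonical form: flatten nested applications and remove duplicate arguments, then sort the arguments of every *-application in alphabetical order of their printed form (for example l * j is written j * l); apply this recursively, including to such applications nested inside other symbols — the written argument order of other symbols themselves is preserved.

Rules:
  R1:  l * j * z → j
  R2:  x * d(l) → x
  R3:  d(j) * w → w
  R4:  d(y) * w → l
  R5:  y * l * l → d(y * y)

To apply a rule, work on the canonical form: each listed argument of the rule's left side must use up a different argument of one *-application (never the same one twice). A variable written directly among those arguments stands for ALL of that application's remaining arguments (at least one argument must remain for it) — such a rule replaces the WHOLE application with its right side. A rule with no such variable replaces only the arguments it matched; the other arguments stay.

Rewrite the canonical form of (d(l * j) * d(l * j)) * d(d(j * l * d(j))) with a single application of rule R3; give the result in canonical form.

Answer: d(d(j * l)) * d(j * l)

Derivation:
Canonical form:  d(d(d(j) * j * l)) * d(j * l)
Apply R3:  consuming d(j);  w := j * l
Every leftover argument binds to the variable; the entire application is replaced.
New term:  d(d(j * l)) * d(j * l)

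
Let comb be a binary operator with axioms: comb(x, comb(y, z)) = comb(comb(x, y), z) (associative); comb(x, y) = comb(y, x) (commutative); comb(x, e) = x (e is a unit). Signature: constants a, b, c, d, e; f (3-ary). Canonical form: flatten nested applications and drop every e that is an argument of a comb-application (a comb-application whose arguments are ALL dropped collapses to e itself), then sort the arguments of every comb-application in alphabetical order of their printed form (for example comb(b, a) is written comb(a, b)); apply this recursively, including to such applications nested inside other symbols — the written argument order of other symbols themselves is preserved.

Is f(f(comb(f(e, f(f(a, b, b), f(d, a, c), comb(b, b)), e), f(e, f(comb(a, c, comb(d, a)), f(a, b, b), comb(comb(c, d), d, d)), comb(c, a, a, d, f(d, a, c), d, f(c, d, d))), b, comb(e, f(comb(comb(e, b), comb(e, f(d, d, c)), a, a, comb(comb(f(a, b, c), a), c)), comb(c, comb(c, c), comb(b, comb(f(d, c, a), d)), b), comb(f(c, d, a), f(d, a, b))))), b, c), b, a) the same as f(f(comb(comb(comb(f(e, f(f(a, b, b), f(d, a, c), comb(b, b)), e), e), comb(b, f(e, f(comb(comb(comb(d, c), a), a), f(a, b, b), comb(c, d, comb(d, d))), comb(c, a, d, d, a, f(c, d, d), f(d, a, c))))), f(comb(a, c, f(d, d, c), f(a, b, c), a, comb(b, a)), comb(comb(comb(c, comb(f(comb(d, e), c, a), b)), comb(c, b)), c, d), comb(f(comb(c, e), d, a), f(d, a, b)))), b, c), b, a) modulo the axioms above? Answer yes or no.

Answer: yes — both canonical forms are f(f(comb(b, f(comb(a, a, a, b, c, f(a, b, c), f(d, d, c)), comb(b, b, c, c, c, d, f(d, c, a)), comb(f(c, d, a), f(d, a, b))), f(e, f(comb(a, a, c, d), f(a, b, b), comb(c, d, d, d)), comb(a, a, c, d, d, f(c, d, d), f(d, a, c))), f(e, f(f(a, b, b), f(d, a, c), comb(b, b)), e)), b, c), b, a)

Derivation:
Left:  f(f(comb(f(e, f(f(a, b, b), f(d, a, c), comb(b, b)), e), f(e, f(comb(a, c, comb(d, a)), f(a, b, b), comb(comb(c, d), d, d)), comb(c, a, a, d, f(d, a, c), d, f(c, d, d))), b, comb(e, f(comb(comb(e, b), comb(e, f(d, d, c)), a, a, comb(comb(f(a, b, c), a), c)), comb(c, comb(c, c), comb(b, comb(f(d, c, a), d)), b), comb(f(c, d, a), f(d, a, b))))), b, c), b, a)
  Focus inside:  comb(f(e, f(f(a, b, b), f(d, a, c), comb(b, b)), e), f(e, f(comb(a, c, comb(d, a)), f(a, b, b), comb(comb(c, d), d, d)), comb(c, a, a, d, f(d, a, c), d, f(c, d, d))), b, comb(e, f(comb(comb(e, b), comb(e, f(d, d, c)), a, a, comb(comb(f(a, b, c), a), c)), comb(c, comb(c, c), comb(b, comb(f(d, c, a), d)), b), comb(f(c, d, a), f(d, a, b)))))
  Flatten:  comb(f(e, f(f(a, b, b), f(d, a, c), comb(b, b)), e), f(e, f(comb(a, c, comb(d, a)), f(a, b, b), comb(comb(c, d), d, d)), comb(c, a, a, d, f(d, a, c), d, f(c, d, d))), b, e, f(comb(comb(e, b), comb(e, f(d, d, c)), a, a, comb(comb(f(a, b, c), a), c)), comb(c, comb(c, c), comb(b, comb(f(d, c, a), d)), b), comb(f(c, d, a), f(d, a, b))))
  Simplify inside:  f(e, f(comb(a, c, comb(d, a)), f(a, b, b), comb(comb(c, d), d, d)), comb(c, a, a, d, f(d, a, c), d, f(c, d, d)))  →  f(e, f(comb(a, a, c, d), f(a, b, b), comb(c, d, d, d)), comb(a, a, c, d, d, f(c, d, d), f(d, a, c)))
  Canonicalize subterm:  f(comb(comb(e, b), comb(e, f(d, d, c)), a, a, comb(comb(f(a, b, c), a), c)), comb(c, comb(c, c), comb(b, comb(f(d, c, a), d)), b), comb(f(c, d, a), f(d, a, b)))  →  f(comb(a, a, a, b, c, f(a, b, c), f(d, d, c)), comb(b, b, c, c, c, d, f(d, c, a)), comb(f(c, d, a), f(d, a, b)))
  Drop the unit:  drop e
  Order the arguments:  comb(b, f(comb(a, a, a, b, c, f(a, b, c), f(d, d, c)), comb(b, b, c, c, c, d, f(d, c, a)), comb(f(c, d, a), f(d, a, b))), f(e, f(comb(a, a, c, d), f(a, b, b), comb(c, d, d, d)), comb(a, a, c, d, d, f(c, d, d), f(d, a, c))), f(e, f(f(a, b, b), f(d, a, c), comb(b, b)), e))
  Reassemble:  f(f(comb(b, f(comb(a, a, a, b, c, f(a, b, c), f(d, d, c)), comb(b, b, c, c, c, d, f(d, c, a)), comb(f(c, d, a), f(d, a, b))), f(e, f(comb(a, a, c, d), f(a, b, b), comb(c, d, d, d)), comb(a, a, c, d, d, f(c, d, d), f(d, a, c))), f(e, f(f(a, b, b), f(d, a, c), comb(b, b)), e)), b, c), b, a)
Right:  f(f(comb(comb(comb(f(e, f(f(a, b, b), f(d, a, c), comb(b, b)), e), e), comb(b, f(e, f(comb(comb(comb(d, c), a), a), f(a, b, b), comb(c, d, comb(d, d))), comb(c, a, d, d, a, f(c, d, d), f(d, a, c))))), f(comb(a, c, f(d, d, c), f(a, b, c), a, comb(b, a)), comb(comb(comb(c, comb(f(comb(d, e), c, a), b)), comb(c, b)), c, d), comb(f(comb(c, e), d, a), f(d, a, b)))), b, c), b, a)
  Focus inside:  comb(comb(comb(f(e, f(f(a, b, b), f(d, a, c), comb(b, b)), e), e), comb(b, f(e, f(comb(comb(comb(d, c), a), a), f(a, b, b), comb(c, d, comb(d, d))), comb(c, a, d, d, a, f(c, d, d), f(d, a, c))))), f(comb(a, c, f(d, d, c), f(a, b, c), a, comb(b, a)), comb(comb(comb(c, comb(f(comb(d, e), c, a), b)), comb(c, b)), c, d), comb(f(comb(c, e), d, a), f(d, a, b))))
  Flatten:  comb(f(e, f(f(a, b, b), f(d, a, c), comb(b, b)), e), e, b, f(e, f(comb(comb(comb(d, c), a), a), f(a, b, b), comb(c, d, comb(d, d))), comb(c, a, d, d, a, f(c, d, d), f(d, a, c))), f(comb(a, c, f(d, d, c), f(a, b, c), a, comb(b, a)), comb(comb(comb(c, comb(f(comb(d, e), c, a), b)), comb(c, b)), c, d), comb(f(comb(c, e), d, a), f(d, a, b))))
  Inside:  f(e, f(comb(comb(comb(d, c), a), a), f(a, b, b), comb(c, d, comb(d, d))), comb(c, a, d, d, a, f(c, d, d), f(d, a, c)))  →  f(e, f(comb(a, a, c, d), f(a, b, b), comb(c, d, d, d)), comb(a, a, c, d, d, f(c, d, d), f(d, a, c)))
  Canonicalize subterm:  f(comb(a, c, f(d, d, c), f(a, b, c), a, comb(b, a)), comb(comb(comb(c, comb(f(comb(d, e), c, a), b)), comb(c, b)), c, d), comb(f(comb(c, e), d, a), f(d, a, b)))  →  f(comb(a, a, a, b, c, f(a, b, c), f(d, d, c)), comb(b, b, c, c, c, d, f(d, c, a)), comb(f(c, d, a), f(d, a, b)))
  Unit:  drop e
  Sort arguments:  comb(b, f(comb(a, a, a, b, c, f(a, b, c), f(d, d, c)), comb(b, b, c, c, c, d, f(d, c, a)), comb(f(c, d, a), f(d, a, b))), f(e, f(comb(a, a, c, d), f(a, b, b), comb(c, d, d, d)), comb(a, a, c, d, d, f(c, d, d), f(d, a, c))), f(e, f(f(a, b, b), f(d, a, c), comb(b, b)), e))
  Rebuild:  f(f(comb(b, f(comb(a, a, a, b, c, f(a, b, c), f(d, d, c)), comb(b, b, c, c, c, d, f(d, c, a)), comb(f(c, d, a), f(d, a, b))), f(e, f(comb(a, a, c, d), f(a, b, b), comb(c, d, d, d)), comb(a, a, c, d, d, f(c, d, d), f(d, a, c))), f(e, f(f(a, b, b), f(d, a, c), comb(b, b)), e)), b, c), b, a)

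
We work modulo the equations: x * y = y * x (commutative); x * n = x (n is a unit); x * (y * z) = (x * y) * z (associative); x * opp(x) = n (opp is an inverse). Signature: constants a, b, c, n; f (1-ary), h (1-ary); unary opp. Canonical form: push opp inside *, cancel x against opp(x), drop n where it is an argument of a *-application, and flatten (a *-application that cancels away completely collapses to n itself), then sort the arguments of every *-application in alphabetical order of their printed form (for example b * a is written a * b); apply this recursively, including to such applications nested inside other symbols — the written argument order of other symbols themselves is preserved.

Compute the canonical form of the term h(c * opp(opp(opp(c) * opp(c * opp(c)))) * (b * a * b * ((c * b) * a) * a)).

Descend into:  c * opp(opp(opp(c) * opp(c * opp(c)))) * (b * a * b * ((c * b) * a) * a)
Push opp inside:  distribute opp over * and collapse double opp
Collect terms:  c * b * b * b * a * a * a
Sort:  a * a * a * b * b * b * c
Reassemble:  h(a * a * a * b * b * b * c)

Answer: h(a * a * a * b * b * b * c)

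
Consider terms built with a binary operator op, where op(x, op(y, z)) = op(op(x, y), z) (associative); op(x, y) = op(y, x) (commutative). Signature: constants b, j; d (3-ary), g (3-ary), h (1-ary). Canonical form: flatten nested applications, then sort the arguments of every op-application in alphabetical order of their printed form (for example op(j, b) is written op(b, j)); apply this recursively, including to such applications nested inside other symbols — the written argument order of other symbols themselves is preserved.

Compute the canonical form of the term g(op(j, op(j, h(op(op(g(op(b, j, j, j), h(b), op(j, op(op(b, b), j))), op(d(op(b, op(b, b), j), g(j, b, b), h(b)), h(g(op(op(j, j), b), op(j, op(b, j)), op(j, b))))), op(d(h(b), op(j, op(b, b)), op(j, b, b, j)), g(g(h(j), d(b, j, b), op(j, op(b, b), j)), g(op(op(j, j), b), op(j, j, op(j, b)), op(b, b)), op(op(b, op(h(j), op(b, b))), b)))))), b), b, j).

Answer: g(op(b, h(op(d(h(b), op(b, b, j), op(b, b, j, j)), d(op(b, b, b, j), g(j, b, b), h(b)), g(g(h(j), d(b, j, b), op(b, b, j, j)), g(op(b, j, j), op(b, j, j, j), op(b, b)), op(b, b, b, b, h(j))), g(op(b, j, j, j), h(b), op(b, b, j, j)), h(g(op(b, j, j), op(b, j, j), op(b, j))))), j, j), b, j)

Derivation:
Focus inside:  op(j, op(j, h(op(op(g(op(b, j, j, j), h(b), op(j, op(op(b, b), j))), op(d(op(b, op(b, b), j), g(j, b, b), h(b)), h(g(op(op(j, j), b), op(j, op(b, j)), op(j, b))))), op(d(h(b), op(j, op(b, b)), op(j, b, b, j)), g(g(h(j), d(b, j, b), op(j, op(b, b), j)), g(op(op(j, j), b), op(j, j, op(j, b)), op(b, b)), op(op(b, op(h(j), op(b, b))), b)))))), b)
Merge nested applications:  op(j, j, h(op(op(g(op(b, j, j, j), h(b), op(j, op(op(b, b), j))), op(d(op(b, op(b, b), j), g(j, b, b), h(b)), h(g(op(op(j, j), b), op(j, op(b, j)), op(j, b))))), op(d(h(b), op(j, op(b, b)), op(j, b, b, j)), g(g(h(j), d(b, j, b), op(j, op(b, b), j)), g(op(op(j, j), b), op(j, j, op(j, b)), op(b, b)), op(op(b, op(h(j), op(b, b))), b))))), b)
Simplify inside:  h(op(op(g(op(b, j, j, j), h(b), op(j, op(op(b, b), j))), op(d(op(b, op(b, b), j), g(j, b, b), h(b)), h(g(op(op(j, j), b), op(j, op(b, j)), op(j, b))))), op(d(h(b), op(j, op(b, b)), op(j, b, b, j)), g(g(h(j), d(b, j, b), op(j, op(b, b), j)), g(op(op(j, j), b), op(j, j, op(j, b)), op(b, b)), op(op(b, op(h(j), op(b, b))), b)))))  →  h(op(d(h(b), op(b, b, j), op(b, b, j, j)), d(op(b, b, b, j), g(j, b, b), h(b)), g(g(h(j), d(b, j, b), op(b, b, j, j)), g(op(b, j, j), op(b, j, j, j), op(b, b)), op(b, b, b, b, h(j))), g(op(b, j, j, j), h(b), op(b, b, j, j)), h(g(op(b, j, j), op(b, j, j), op(b, j)))))
Order the arguments:  op(b, h(op(d(h(b), op(b, b, j), op(b, b, j, j)), d(op(b, b, b, j), g(j, b, b), h(b)), g(g(h(j), d(b, j, b), op(b, b, j, j)), g(op(b, j, j), op(b, j, j, j), op(b, b)), op(b, b, b, b, h(j))), g(op(b, j, j, j), h(b), op(b, b, j, j)), h(g(op(b, j, j), op(b, j, j), op(b, j))))), j, j)
Reassemble:  g(op(b, h(op(d(h(b), op(b, b, j), op(b, b, j, j)), d(op(b, b, b, j), g(j, b, b), h(b)), g(g(h(j), d(b, j, b), op(b, b, j, j)), g(op(b, j, j), op(b, j, j, j), op(b, b)), op(b, b, b, b, h(j))), g(op(b, j, j, j), h(b), op(b, b, j, j)), h(g(op(b, j, j), op(b, j, j), op(b, j))))), j, j), b, j)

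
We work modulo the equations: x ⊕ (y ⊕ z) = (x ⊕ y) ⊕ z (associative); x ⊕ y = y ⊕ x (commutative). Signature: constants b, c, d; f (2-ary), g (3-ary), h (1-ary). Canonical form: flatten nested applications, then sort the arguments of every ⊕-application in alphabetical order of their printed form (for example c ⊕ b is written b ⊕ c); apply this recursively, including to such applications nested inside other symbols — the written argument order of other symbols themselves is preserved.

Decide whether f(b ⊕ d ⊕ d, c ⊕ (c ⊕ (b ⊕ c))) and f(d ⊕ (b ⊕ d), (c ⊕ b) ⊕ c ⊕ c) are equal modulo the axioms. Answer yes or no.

Left:  f(b ⊕ d ⊕ d, c ⊕ (c ⊕ (b ⊕ c)))
  Focus inside:  c ⊕ (c ⊕ (b ⊕ c))
  Flatten:  c ⊕ c ⊕ b ⊕ c
  Sort arguments:  b ⊕ c ⊕ c ⊕ c
  Reassemble:  f(b ⊕ d ⊕ d, b ⊕ c ⊕ c ⊕ c)
Right:  f(d ⊕ (b ⊕ d), (c ⊕ b) ⊕ c ⊕ c)
  Focus inside:  (c ⊕ b) ⊕ c ⊕ c
  Flatten:  c ⊕ b ⊕ c ⊕ c
  Sort:  b ⊕ c ⊕ c ⊕ c
  Rebuild:  f(b ⊕ d ⊕ d, b ⊕ c ⊕ c ⊕ c)

Answer: yes — both canonical forms are f(b ⊕ d ⊕ d, b ⊕ c ⊕ c ⊕ c)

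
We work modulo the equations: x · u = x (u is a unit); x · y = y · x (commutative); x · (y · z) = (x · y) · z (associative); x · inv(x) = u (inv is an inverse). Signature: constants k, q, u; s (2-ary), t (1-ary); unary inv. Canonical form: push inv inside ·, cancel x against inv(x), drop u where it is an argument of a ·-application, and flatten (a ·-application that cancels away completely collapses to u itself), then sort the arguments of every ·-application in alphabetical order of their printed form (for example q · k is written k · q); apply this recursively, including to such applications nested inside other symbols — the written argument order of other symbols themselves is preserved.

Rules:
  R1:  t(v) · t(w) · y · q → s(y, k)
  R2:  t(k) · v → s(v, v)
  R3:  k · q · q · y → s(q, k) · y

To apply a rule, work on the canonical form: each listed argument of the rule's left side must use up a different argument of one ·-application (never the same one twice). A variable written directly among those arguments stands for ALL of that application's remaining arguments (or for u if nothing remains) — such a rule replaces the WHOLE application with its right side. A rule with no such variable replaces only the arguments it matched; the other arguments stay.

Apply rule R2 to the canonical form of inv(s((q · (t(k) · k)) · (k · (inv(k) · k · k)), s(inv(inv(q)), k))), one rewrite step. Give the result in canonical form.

Answer: inv(s(s(k · k · k · q, k · k · k · q), s(q, k)))

Derivation:
Canonical form:  inv(s(k · k · k · q · t(k), s(q, k)))
Apply R2:  consuming t(k);  v := k · k · k · q
Every leftover argument binds to the variable; the entire application is replaced.
New term:  inv(s(s(k · k · k · q, k · k · k · q), s(q, k)))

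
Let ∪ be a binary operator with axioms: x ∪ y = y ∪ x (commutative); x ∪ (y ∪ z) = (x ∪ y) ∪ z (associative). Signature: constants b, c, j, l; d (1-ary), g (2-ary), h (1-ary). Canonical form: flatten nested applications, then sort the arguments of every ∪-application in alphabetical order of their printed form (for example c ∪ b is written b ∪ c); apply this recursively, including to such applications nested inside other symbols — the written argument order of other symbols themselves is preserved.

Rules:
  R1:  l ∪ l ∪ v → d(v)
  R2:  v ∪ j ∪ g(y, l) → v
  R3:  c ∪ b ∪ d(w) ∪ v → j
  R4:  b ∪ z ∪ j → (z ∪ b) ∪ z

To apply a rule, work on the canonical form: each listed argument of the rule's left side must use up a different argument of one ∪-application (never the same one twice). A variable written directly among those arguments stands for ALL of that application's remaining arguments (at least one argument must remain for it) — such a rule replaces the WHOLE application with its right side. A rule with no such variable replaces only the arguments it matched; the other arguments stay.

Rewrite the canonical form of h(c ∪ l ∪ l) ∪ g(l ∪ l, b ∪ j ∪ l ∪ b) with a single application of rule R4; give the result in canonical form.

Answer: g(l ∪ l, b ∪ b ∪ b ∪ l ∪ l) ∪ h(c ∪ l ∪ l)

Derivation:
Canonical form:  g(l ∪ l, b ∪ b ∪ j ∪ l) ∪ h(c ∪ l ∪ l)
Match R4:  consume b, j;  z := b ∪ l
Every leftover argument binds to the variable; the entire application is replaced.
Result:  g(l ∪ l, b ∪ b ∪ b ∪ l ∪ l) ∪ h(c ∪ l ∪ l)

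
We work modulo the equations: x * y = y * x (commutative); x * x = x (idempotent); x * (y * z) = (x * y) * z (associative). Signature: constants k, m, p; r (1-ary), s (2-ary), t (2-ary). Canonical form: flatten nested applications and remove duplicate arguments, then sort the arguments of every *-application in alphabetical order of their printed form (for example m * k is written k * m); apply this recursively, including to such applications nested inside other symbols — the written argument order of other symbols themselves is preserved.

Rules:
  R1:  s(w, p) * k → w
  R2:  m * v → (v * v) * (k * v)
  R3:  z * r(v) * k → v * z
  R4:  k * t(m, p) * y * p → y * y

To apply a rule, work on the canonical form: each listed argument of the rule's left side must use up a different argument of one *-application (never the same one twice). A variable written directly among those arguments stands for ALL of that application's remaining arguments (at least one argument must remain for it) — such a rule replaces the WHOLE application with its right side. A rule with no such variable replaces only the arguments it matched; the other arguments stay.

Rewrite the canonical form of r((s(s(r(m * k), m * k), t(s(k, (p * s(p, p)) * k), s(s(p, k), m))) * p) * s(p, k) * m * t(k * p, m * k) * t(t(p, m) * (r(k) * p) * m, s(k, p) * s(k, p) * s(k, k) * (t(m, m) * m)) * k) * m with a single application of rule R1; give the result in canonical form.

Answer: m * r(k * m * p * s(p, k) * s(s(r(k * m), k * m), t(s(k, p), s(s(p, k), m))) * t(k * p, k * m) * t(m * p * r(k) * t(p, m), m * s(k, k) * s(k, p) * t(m, m)))

Derivation:
Canonical form:  m * r(k * m * p * s(p, k) * s(s(r(k * m), k * m), t(s(k, k * p * s(p, p)), s(s(p, k), m))) * t(k * p, k * m) * t(m * p * r(k) * t(p, m), m * s(k, k) * s(k, p) * t(m, m)))
Match R1:  consume k, s(p, p);  w := p
Result:  m * r(k * m * p * s(p, k) * s(s(r(k * m), k * m), t(s(k, p), s(s(p, k), m))) * t(k * p, k * m) * t(m * p * r(k) * t(p, m), m * s(k, k) * s(k, p) * t(m, m)))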